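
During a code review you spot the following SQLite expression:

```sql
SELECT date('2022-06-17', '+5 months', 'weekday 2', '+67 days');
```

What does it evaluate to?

Adding +5 months to 2022-06-17 gives 2022-11-17.
`weekday 2` advances to the next Tuesday; 2022-11-17 is a Thursday, so it moves forward to 2022-11-22.
Applying '+67 days' to 2022-11-22: counting 67 days forward gives 2023-01-28.

2023-01-28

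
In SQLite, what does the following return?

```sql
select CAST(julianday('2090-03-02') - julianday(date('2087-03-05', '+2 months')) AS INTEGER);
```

1032

Adding +2 months to 2087-03-05 gives 2087-05-05.
26 days remain in May 2087 after the 5th (31 − 5).
Full months from June 2087 through February 2090 contribute their day counts.
Then 2 days into March 2090.
Total: 26 + 30 + 31 + 31 + 30 + 31 + 30 + 31 + 31 + 29 + 31 + 30 + 31 + 30 + 31 + 31 + 30 + 31 + 30 + 31 + 31 + 28 + 31 + 30 + 31 + 30 + 31 + 31 + 30 + 31 + 30 + 31 + 31 + 28 + 2 = 1032.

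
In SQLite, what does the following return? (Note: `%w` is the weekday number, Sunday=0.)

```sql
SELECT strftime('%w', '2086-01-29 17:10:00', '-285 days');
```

First apply '-285 days': 2086-01-29 17:10:00 → 2085-04-19 17:10:00.
2085-04-19 is a Thursday; with Sunday=0 that is 4.

4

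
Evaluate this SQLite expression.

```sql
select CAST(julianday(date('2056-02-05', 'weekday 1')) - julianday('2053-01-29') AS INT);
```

`weekday 1` advances to the next Monday; 2056-02-05 is a Saturday, so it moves forward to 2056-02-07.
2 days remain in January 2053 after the 29th (31 − 29).
Full months from February 2053 through January 2056 contribute their day counts.
Then 7 days into February 2056.
Total: 2 + 28 + 31 + 30 + 31 + 30 + 31 + 31 + 30 + 31 + 30 + 31 + 31 + 28 + 31 + 30 + 31 + 30 + 31 + 31 + 30 + 31 + 30 + 31 + 31 + 28 + 31 + 30 + 31 + 30 + 31 + 31 + 30 + 31 + 30 + 31 + 31 + 7 = 1104.

1104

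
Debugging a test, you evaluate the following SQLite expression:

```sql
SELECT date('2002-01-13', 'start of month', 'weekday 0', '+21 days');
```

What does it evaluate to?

2002-01-27

`start of month` rewinds 2002-01-13 to 2002-01-01.
`weekday 0` advances to the next Sunday; 2002-01-01 is a Tuesday, so it moves forward to 2002-01-06.
Advancing 21 more days within January lands on 2002-01-27.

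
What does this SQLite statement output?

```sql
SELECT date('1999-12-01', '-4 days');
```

1999-11-27

Going back 1 day from 1999-12-01 reaches 1999-11-30 (last day of November, 30 days).
Going back 3 days within November lands on 1999-11-27.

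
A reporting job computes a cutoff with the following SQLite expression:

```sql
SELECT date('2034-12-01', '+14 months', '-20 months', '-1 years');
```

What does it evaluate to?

2033-06-01

Adding +14 months to 2034-12-01 gives 2036-02-01.
Adding -20 months to 2036-02-01 gives 2034-06-01.
Adding -1 year to 2034-06-01 gives 2033-06-01.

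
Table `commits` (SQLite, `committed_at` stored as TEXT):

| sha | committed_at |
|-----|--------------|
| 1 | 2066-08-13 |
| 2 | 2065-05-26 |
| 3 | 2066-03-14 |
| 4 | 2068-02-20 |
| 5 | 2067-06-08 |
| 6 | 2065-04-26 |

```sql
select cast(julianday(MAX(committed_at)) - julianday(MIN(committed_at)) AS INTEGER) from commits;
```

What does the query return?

MIN = 2065-04-26, MAX = 2068-02-20.
4 days remain in April 2065 after the 26th (30 − 26).
Full months from May 2065 through January 2068 contribute their day counts.
Then 20 days into February 2068.
Total: 4 + 31 + 30 + 31 + 31 + 30 + 31 + 30 + 31 + 31 + 28 + 31 + 30 + 31 + 30 + 31 + 31 + 30 + 31 + 30 + 31 + 31 + 28 + 31 + 30 + 31 + 30 + 31 + 31 + 30 + 31 + 30 + 31 + 31 + 20 = 1030.

1030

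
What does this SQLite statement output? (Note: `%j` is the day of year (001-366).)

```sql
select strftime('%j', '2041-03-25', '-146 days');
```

304

First apply '-146 days': 2041-03-25 → 2040-10-30.
Day-of-year for 2040-10-30: days since 2040-01-01 inclusive = 304, zero-padded to 304.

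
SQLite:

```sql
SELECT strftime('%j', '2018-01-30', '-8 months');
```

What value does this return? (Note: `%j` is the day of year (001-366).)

150

First apply '-8 months': 2018-01-30 → 2017-05-30.
Day-of-year for 2017-05-30: days since 2017-01-01 inclusive = 150, zero-padded to 150.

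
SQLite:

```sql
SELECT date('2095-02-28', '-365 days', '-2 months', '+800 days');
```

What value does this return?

Applying '-365 days' to 2095-02-28: counting 365 days back gives 2094-02-28.
Adding -2 months to 2094-02-28 gives 2093-12-28.
Applying '+800 days' to 2093-12-28: counting 800 days forward gives 2096-03-07.

2096-03-07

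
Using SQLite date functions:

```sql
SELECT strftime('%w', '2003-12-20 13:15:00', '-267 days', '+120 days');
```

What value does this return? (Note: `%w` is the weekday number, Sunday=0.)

6

First apply '-267 days', '+120 days': 2003-12-20 13:15:00 → 2003-07-26 13:15:00.
2003-07-26 is a Saturday; with Sunday=0 that is 6.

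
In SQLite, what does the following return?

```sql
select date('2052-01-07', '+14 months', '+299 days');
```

2053-12-31

Adding +14 months to 2052-01-07 gives 2053-03-07.
Applying '+299 days' to 2053-03-07: counting 299 days forward gives 2053-12-31.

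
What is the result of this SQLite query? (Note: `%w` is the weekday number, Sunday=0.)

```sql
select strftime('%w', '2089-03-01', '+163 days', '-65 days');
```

First apply '+163 days', '-65 days': 2089-03-01 → 2089-06-07.
2089-06-07 is a Tuesday; with Sunday=0 that is 2.

2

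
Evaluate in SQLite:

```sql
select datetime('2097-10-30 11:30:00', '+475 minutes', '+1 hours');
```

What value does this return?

2097-10-30 20:25:00

475 minutes = 7h 55m; +475 minutes from 2097-10-30 11:30:00 is 2097-10-30 19:25:00.
+1 hours from 2097-10-30 19:25:00 is 2097-10-30 20:25:00.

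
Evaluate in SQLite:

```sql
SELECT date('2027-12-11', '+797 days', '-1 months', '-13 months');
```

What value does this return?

2028-12-15

Applying '+797 days' to 2027-12-11: counting 797 days forward gives 2030-02-15.
Adding -1 month to 2030-02-15 gives 2030-01-15.
Adding -13 months to 2030-01-15 gives 2028-12-15.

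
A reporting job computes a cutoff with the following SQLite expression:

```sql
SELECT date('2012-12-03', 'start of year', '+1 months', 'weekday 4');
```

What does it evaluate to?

`start of year` rewinds 2012-12-03 to 2012-01-01.
Adding +1 month to 2012-01-01 gives 2012-02-01.
`weekday 4` advances to the next Thursday; 2012-02-01 is a Wednesday, so it moves forward to 2012-02-02.

2012-02-02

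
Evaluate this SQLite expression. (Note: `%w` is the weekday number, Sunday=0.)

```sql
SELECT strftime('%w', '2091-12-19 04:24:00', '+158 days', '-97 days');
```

1

First apply '+158 days', '-97 days': 2091-12-19 04:24:00 → 2092-02-18 04:24:00.
2092-02-18 is a Monday; with Sunday=0 that is 1.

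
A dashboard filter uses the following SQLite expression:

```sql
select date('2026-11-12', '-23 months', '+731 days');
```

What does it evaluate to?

Adding -23 months to 2026-11-12 gives 2024-12-12.
Applying '+731 days' to 2024-12-12: counting 731 days forward gives 2026-12-13.

2026-12-13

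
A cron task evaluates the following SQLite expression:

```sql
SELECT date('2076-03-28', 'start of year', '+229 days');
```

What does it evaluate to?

2076-08-17

`start of year` rewinds 2076-03-28 to 2076-01-01.
Applying '+229 days' to 2076-01-01: counting 229 days forward gives 2076-08-17.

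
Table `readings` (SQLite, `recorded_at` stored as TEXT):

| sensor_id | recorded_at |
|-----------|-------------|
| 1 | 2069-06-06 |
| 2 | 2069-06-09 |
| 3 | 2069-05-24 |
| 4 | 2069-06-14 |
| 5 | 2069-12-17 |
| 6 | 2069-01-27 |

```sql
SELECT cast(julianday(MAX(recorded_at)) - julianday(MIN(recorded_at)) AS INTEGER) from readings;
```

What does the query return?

MIN = 2069-01-27, MAX = 2069-12-17.
4 days remain in January 2069 after the 27th (31 − 27).
Full months from February 2069 through November 2069 contribute their day counts.
Then 17 days into December 2069.
Total: 4 + 28 + 31 + 30 + 31 + 30 + 31 + 31 + 30 + 31 + 30 + 17 = 324.

324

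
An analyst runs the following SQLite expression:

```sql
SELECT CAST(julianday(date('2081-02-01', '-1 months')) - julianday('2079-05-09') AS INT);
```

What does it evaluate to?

603

Adding -1 month to 2081-02-01 gives 2081-01-01.
22 days remain in May 2079 after the 9th (31 − 9).
Full months from June 2079 through December 2080 contribute their day counts.
Then 1 day into January 2081.
Total: 22 + 30 + 31 + 31 + 30 + 31 + 30 + 31 + 31 + 29 + 31 + 30 + 31 + 30 + 31 + 31 + 30 + 31 + 30 + 31 + 1 = 603.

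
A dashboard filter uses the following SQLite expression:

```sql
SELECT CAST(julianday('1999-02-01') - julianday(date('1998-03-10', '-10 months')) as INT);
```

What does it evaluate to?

Adding -10 months to 1998-03-10 gives 1997-05-10.
21 days remain in May 1997 after the 10th (31 − 10).
Full months from June 1997 through January 1999 contribute their day counts.
Then 1 day into February 1999.
Total: 21 + 30 + 31 + 31 + 30 + 31 + 30 + 31 + 31 + 28 + 31 + 30 + 31 + 30 + 31 + 31 + 30 + 31 + 30 + 31 + 31 + 1 = 632.

632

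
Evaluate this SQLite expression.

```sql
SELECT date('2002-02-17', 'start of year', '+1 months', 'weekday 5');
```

2002-02-01

`start of year` rewinds 2002-02-17 to 2002-01-01.
Adding +1 month to 2002-01-01 gives 2002-02-01.
`weekday 5` advances to the next Friday; 2002-02-01 is already a Friday, so it stays at 2002-02-01.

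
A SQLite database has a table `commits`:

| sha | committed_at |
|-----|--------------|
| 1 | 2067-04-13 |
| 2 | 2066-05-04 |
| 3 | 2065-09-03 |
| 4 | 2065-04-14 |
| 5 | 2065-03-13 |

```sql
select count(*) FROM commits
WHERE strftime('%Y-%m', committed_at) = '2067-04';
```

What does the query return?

Rows with year-month 2067-04: 2067-04-13 → 1.

1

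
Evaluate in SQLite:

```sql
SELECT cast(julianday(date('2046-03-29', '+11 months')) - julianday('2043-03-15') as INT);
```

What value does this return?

Adding +11 months to 2046-03-29 targets 2047-02-29. February 2047 has only 28 days, so SQLite normalizes the 1-day overflow forward to 2047-03-01.
16 days remain in March 2043 after the 15th (31 − 15).
Full months from April 2043 through February 2047 contribute their day counts.
Then 1 day into March 2047.
Total: 16 + 30 + 31 + 30 + 31 + 31 + 30 + 31 + 30 + 31 + 31 + 29 + 31 + 30 + 31 + 30 + 31 + 31 + 30 + 31 + 30 + 31 + 31 + 28 + 31 + 30 + 31 + 30 + 31 + 31 + 30 + 31 + 30 + 31 + 31 + 28 + 31 + 30 + 31 + 30 + 31 + 31 + 30 + 31 + 30 + 31 + 31 + 28 + 1 = 1447.

1447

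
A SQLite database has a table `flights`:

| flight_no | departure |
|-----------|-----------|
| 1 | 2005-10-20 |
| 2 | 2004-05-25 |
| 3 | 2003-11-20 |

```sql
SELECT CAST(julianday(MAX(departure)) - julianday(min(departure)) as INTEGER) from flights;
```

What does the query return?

MIN = 2003-11-20, MAX = 2005-10-20.
10 days remain in November 2003 after the 20th (30 − 20).
Full months from December 2003 through September 2005 contribute their day counts.
Then 20 days into October 2005.
Total: 10 + 31 + 31 + 29 + 31 + 30 + 31 + 30 + 31 + 31 + 30 + 31 + 30 + 31 + 31 + 28 + 31 + 30 + 31 + 30 + 31 + 31 + 30 + 20 = 700.

700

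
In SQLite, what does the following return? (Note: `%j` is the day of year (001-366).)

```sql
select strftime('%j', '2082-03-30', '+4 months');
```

211

First apply '+4 months': 2082-03-30 → 2082-07-30.
Day-of-year for 2082-07-30: days since 2082-01-01 inclusive = 211, zero-padded to 211.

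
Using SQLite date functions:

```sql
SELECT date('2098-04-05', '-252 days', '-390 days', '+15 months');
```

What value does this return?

Applying '-252 days' to 2098-04-05: counting 252 days back gives 2097-07-27.
Applying '-390 days' to 2097-07-27: counting 390 days back gives 2096-07-02.
Adding +15 months to 2096-07-02 gives 2097-10-02.

2097-10-02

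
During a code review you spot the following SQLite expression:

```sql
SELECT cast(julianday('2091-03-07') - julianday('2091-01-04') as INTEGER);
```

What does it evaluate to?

27 days remain in January 2091 after the 4th (31 − 4).
February 2091: 28 days.
Then 7 days into March 2091.
Total: 27 + 28 + 7 = 62.

62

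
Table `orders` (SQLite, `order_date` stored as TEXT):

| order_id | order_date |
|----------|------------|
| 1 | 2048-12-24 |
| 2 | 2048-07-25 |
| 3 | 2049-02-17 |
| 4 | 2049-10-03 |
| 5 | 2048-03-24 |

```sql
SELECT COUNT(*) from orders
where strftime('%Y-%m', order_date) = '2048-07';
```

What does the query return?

1

Rows with year-month 2048-07: 2048-07-25 → 1.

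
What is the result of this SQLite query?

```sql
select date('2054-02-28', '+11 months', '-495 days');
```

2053-09-20

Adding +11 months to 2054-02-28 gives 2055-01-28.
Applying '-495 days' to 2055-01-28: counting 495 days back gives 2053-09-20.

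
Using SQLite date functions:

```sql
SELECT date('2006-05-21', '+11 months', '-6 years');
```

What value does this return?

2001-04-21

Adding +11 months to 2006-05-21 gives 2007-04-21.
Adding -6 years to 2007-04-21 gives 2001-04-21.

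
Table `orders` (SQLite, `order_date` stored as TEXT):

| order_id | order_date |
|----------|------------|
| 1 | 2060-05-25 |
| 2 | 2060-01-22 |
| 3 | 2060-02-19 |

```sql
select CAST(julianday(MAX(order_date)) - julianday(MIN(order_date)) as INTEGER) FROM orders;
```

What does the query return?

124

MIN = 2060-01-22, MAX = 2060-05-25.
9 days remain in January 2060 after the 22nd (31 − 22).
February 2060: 29 days (leap year).
March 2060: 31 days.
April 2060: 30 days.
Then 25 days into May 2060.
Total: 9 + 29 + 31 + 30 + 25 = 124.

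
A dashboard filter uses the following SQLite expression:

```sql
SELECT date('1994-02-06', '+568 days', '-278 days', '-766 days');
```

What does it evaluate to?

Applying '+568 days' to 1994-02-06: counting 568 days forward gives 1995-08-28.
Applying '-278 days' to 1995-08-28: counting 278 days back gives 1994-11-23.
Applying '-766 days' to 1994-11-23: counting 766 days back gives 1992-10-18.

1992-10-18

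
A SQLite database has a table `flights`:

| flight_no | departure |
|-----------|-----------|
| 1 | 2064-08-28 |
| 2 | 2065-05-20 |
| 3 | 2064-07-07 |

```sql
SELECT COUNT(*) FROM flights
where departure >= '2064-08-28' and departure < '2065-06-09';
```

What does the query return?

Rows in [2064-08-28, 2065-06-09): 2064-08-28, 2065-05-20 → 2 rows.

2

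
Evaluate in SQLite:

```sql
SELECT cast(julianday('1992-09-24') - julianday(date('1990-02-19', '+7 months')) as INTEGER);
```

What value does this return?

Adding +7 months to 1990-02-19 gives 1990-09-19.
11 days remain in September 1990 after the 19th (30 − 19).
Full months from October 1990 through August 1992 contribute their day counts.
Then 24 days into September 1992.
Total: 11 + 31 + 30 + 31 + 31 + 28 + 31 + 30 + 31 + 30 + 31 + 31 + 30 + 31 + 30 + 31 + 31 + 29 + 31 + 30 + 31 + 30 + 31 + 31 + 24 = 736.

736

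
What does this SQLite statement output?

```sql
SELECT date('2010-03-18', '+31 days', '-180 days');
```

2009-10-20

March 2010 has 31 days; 13 remain after the 18th, so 14 days reach 2010-04-01.
Advancing 17 more days within April lands on 2010-04-18.
Applying '-180 days' to 2010-04-18: counting 180 days back gives 2009-10-20.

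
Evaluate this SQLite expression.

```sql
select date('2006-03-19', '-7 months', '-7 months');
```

2005-01-19

Adding -7 months to 2006-03-19 gives 2005-08-19.
Adding -7 months to 2005-08-19 gives 2005-01-19.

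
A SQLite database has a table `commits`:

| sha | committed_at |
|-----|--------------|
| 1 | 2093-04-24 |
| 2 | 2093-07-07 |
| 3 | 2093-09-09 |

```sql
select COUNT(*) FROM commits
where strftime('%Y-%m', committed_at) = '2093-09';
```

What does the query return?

1

Rows with year-month 2093-09: 2093-09-09 → 1.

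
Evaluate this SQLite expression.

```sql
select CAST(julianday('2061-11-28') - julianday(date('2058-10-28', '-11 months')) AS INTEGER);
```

Adding -11 months to 2058-10-28 gives 2057-11-28.
2 days remain in November 2057 after the 28th (30 − 28).
Full months from December 2057 through October 2061 contribute their day counts.
Then 28 days into November 2061.
Total: 2 + 31 + 31 + 28 + 31 + 30 + 31 + 30 + 31 + 31 + 30 + 31 + 30 + 31 + 31 + 28 + 31 + 30 + 31 + 30 + 31 + 31 + 30 + 31 + 30 + 31 + 31 + 29 + 31 + 30 + 31 + 30 + 31 + 31 + 30 + 31 + 30 + 31 + 31 + 28 + 31 + 30 + 31 + 30 + 31 + 31 + 30 + 31 + 28 = 1461.

1461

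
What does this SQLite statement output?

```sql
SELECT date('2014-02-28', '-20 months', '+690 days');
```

2014-05-19

Adding -20 months to 2014-02-28 gives 2012-06-28.
Applying '+690 days' to 2012-06-28: counting 690 days forward gives 2014-05-19.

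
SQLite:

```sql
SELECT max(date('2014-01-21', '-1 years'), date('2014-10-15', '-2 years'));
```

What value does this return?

date('2014-01-21', '-1 years') → 2013-01-21.
date('2014-10-15', '-2 years') → 2012-10-15.
Later of the two is 2013-01-21.

2013-01-21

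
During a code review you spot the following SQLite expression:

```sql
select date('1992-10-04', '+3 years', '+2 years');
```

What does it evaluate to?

Adding +3 years to 1992-10-04 gives 1995-10-04.
Adding +2 years to 1995-10-04 gives 1997-10-04.

1997-10-04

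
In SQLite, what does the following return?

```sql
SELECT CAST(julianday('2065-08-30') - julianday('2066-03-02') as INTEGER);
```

-184

1 day remains in August 2065 after the 30th (31 − 30).
Full months from September 2065 through February 2066 contribute their day counts.
Then 2 days into March 2066.
Total: 1 + 30 + 31 + 30 + 31 + 31 + 28 + 2 = 184.
The subtraction is earlier − later, so the result is −184 → -184.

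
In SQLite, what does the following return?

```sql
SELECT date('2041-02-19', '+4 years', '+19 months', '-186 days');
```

Adding +4 years to 2041-02-19 gives 2045-02-19.
Adding +19 months to 2045-02-19 gives 2046-09-19.
Applying '-186 days' to 2046-09-19: counting 186 days back gives 2046-03-17.

2046-03-17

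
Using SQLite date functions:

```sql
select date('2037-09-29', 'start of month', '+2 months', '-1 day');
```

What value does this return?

`start of month` rewinds 2037-09-29 to 2037-09-01.
Adding +2 months to 2037-09-01 gives 2037-11-01.
Going back 1 day from 2037-11-01 reaches 2037-10-31 (last day of October, 31 days).

2037-10-31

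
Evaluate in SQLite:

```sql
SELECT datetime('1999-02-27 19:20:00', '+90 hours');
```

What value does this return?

1999-03-03 13:20:00

+90 hours from 1999-02-27 19:20:00 is 1999-03-03 13:20:00 (crosses midnight).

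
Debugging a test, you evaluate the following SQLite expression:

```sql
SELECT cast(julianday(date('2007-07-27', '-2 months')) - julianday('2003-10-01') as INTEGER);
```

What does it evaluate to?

Adding -2 months to 2007-07-27 gives 2007-05-27.
30 days remain in October 2003 after the 1st (31 − 1).
Full months from November 2003 through April 2007 contribute their day counts.
Then 27 days into May 2007.
Total: 30 + 30 + 31 + 31 + 29 + 31 + 30 + 31 + 30 + 31 + 31 + 30 + 31 + 30 + 31 + 31 + 28 + 31 + 30 + 31 + 30 + 31 + 31 + 30 + 31 + 30 + 31 + 31 + 28 + 31 + 30 + 31 + 30 + 31 + 31 + 30 + 31 + 30 + 31 + 31 + 28 + 31 + 30 + 27 = 1334.

1334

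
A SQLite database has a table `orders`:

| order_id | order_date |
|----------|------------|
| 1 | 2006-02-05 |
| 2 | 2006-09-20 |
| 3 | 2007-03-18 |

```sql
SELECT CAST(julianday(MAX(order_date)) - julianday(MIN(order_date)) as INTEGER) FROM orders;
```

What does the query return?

MIN = 2006-02-05, MAX = 2007-03-18.
23 days remain in February 2006 after the 5th (28 − 5).
Full months from March 2006 through February 2007 contribute their day counts.
Then 18 days into March 2007.
Total: 23 + 31 + 30 + 31 + 30 + 31 + 31 + 30 + 31 + 30 + 31 + 31 + 28 + 18 = 406.

406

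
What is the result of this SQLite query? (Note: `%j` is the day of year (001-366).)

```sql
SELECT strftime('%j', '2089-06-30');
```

Day-of-year for 2089-06-30: days since 2089-01-01 inclusive = 181, zero-padded to 181.

181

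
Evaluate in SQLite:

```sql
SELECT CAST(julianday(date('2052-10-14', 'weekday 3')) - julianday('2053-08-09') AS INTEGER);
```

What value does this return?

-297

`weekday 3` advances to the next Wednesday; 2052-10-14 is a Monday, so it moves forward to 2052-10-16.
15 days remain in October 2052 after the 16th (31 − 16).
Full months from November 2052 through July 2053 contribute their day counts.
Then 9 days into August 2053.
Total: 15 + 30 + 31 + 31 + 28 + 31 + 30 + 31 + 30 + 31 + 9 = 297.
The subtraction is earlier − later, so the result is −297 → -297.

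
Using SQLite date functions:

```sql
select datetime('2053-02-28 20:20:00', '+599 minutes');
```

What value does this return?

599 minutes = 9h 59m; +599 minutes from 2053-02-28 20:20:00 is 2053-03-01 06:19:00 (crosses midnight).

2053-03-01 06:19:00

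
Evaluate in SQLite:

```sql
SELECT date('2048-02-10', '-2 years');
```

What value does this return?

Adding -2 years to 2048-02-10 gives 2046-02-10.

2046-02-10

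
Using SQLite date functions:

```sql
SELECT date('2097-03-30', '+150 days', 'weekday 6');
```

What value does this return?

Applying '+150 days' to 2097-03-30: counting 150 days forward gives 2097-08-27.
`weekday 6` advances to the next Saturday; 2097-08-27 is a Tuesday, so it moves forward to 2097-08-31.

2097-08-31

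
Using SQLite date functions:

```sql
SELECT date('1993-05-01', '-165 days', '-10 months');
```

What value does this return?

1992-01-17

Applying '-165 days' to 1993-05-01: counting 165 days back gives 1992-11-17.
Adding -10 months to 1992-11-17 gives 1992-01-17.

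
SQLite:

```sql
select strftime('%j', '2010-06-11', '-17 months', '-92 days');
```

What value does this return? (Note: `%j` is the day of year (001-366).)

285

First apply '-17 months', '-92 days': 2010-06-11 → 2008-10-11.
Day-of-year for 2008-10-11: days since 2008-01-01 inclusive = 285, zero-padded to 285.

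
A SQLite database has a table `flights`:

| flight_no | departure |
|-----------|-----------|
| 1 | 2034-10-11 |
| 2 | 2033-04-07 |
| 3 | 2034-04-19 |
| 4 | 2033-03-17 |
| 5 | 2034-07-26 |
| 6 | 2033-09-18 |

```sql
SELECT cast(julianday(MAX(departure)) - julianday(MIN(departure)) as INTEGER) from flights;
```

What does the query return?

573

MIN = 2033-03-17, MAX = 2034-10-11.
14 days remain in March 2033 after the 17th (31 − 17).
Full months from April 2033 through September 2034 contribute their day counts.
Then 11 days into October 2034.
Total: 14 + 30 + 31 + 30 + 31 + 31 + 30 + 31 + 30 + 31 + 31 + 28 + 31 + 30 + 31 + 30 + 31 + 31 + 30 + 11 = 573.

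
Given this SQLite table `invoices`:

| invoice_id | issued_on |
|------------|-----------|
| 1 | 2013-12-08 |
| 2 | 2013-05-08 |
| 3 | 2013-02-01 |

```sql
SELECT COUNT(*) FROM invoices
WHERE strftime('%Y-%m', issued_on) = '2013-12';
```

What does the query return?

1

Rows with year-month 2013-12: 2013-12-08 → 1.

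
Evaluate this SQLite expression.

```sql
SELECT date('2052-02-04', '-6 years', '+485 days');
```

Adding -6 years to 2052-02-04 gives 2046-02-04.
Applying '+485 days' to 2046-02-04: counting 485 days forward gives 2047-06-04.

2047-06-04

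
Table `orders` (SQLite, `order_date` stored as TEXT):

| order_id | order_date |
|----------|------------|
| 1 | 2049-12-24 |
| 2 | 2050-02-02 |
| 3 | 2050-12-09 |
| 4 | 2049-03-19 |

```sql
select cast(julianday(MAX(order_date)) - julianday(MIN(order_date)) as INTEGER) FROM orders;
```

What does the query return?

630

MIN = 2049-03-19, MAX = 2050-12-09.
12 days remain in March 2049 after the 19th (31 − 19).
Full months from April 2049 through November 2050 contribute their day counts.
Then 9 days into December 2050.
Total: 12 + 30 + 31 + 30 + 31 + 31 + 30 + 31 + 30 + 31 + 31 + 28 + 31 + 30 + 31 + 30 + 31 + 31 + 30 + 31 + 30 + 9 = 630.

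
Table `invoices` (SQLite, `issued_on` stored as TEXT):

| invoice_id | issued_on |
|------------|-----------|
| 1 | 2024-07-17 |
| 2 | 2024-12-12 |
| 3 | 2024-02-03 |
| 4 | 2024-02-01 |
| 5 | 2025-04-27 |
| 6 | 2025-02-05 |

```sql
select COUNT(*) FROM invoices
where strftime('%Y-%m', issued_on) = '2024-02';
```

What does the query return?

2

Rows with year-month 2024-02: 2024-02-03, 2024-02-01 → 2.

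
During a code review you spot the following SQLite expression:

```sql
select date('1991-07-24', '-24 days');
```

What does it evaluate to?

1991-06-30

Going back 24 days from 1991-07-24 reaches 1991-06-30 (last day of June, 30 days).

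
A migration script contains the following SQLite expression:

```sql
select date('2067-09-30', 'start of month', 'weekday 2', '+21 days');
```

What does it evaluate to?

2067-09-27

`start of month` rewinds 2067-09-30 to 2067-09-01.
`weekday 2` advances to the next Tuesday; 2067-09-01 is a Thursday, so it moves forward to 2067-09-06.
Advancing 21 more days within September lands on 2067-09-27.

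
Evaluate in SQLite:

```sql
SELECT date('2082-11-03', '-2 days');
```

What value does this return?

Going back 2 days within November lands on 2082-11-01.

2082-11-01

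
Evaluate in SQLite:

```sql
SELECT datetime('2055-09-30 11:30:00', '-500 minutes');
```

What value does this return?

2055-09-30 03:10:00

500 minutes = 8h 20m; -500 minutes from 2055-09-30 11:30:00 is 2055-09-30 03:10:00.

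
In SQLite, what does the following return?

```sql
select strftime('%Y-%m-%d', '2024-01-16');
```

2024-01-16

`%Y-%m-%d` extracts the ISO date: 2024-01-16.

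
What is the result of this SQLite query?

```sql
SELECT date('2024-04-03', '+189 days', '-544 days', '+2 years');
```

2025-04-14

Applying '+189 days' to 2024-04-03: counting 189 days forward gives 2024-10-09.
Applying '-544 days' to 2024-10-09: counting 544 days back gives 2023-04-14.
Adding +2 years to 2023-04-14 gives 2025-04-14.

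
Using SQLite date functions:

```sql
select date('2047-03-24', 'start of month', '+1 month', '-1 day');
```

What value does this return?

`start of month` rewinds 2047-03-24 to 2047-03-01.
Adding +1 month to 2047-03-01 gives 2047-04-01.
Going back 1 day from 2047-04-01 reaches 2047-03-31 (last day of March, 31 days).

2047-03-31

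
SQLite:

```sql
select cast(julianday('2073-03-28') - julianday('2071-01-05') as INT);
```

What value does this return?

26 days remain in January 2071 after the 5th (31 − 5).
Full months from February 2071 through February 2073 contribute their day counts.
Then 28 days into March 2073.
Total: 26 + 28 + 31 + 30 + 31 + 30 + 31 + 31 + 30 + 31 + 30 + 31 + 31 + 29 + 31 + 30 + 31 + 30 + 31 + 31 + 30 + 31 + 30 + 31 + 31 + 28 + 28 = 813.

813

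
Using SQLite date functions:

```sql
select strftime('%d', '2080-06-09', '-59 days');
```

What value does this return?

11

First apply '-59 days': 2080-06-09 → 2080-04-11.
`%d` extracts the 2-digit day of month: 11.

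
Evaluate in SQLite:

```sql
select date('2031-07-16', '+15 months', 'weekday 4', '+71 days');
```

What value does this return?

2032-12-31

Adding +15 months to 2031-07-16 gives 2032-10-16.
`weekday 4` advances to the next Thursday; 2032-10-16 is a Saturday, so it moves forward to 2032-10-21.
Applying '+71 days' to 2032-10-21: counting 71 days forward gives 2032-12-31.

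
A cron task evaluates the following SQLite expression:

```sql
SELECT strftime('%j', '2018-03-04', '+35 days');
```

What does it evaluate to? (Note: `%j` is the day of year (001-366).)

098

First apply '+35 days': 2018-03-04 → 2018-04-08.
Day-of-year for 2018-04-08: days since 2018-01-01 inclusive = 98, zero-padded to 098.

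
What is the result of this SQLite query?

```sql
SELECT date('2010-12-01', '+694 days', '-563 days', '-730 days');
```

2009-04-11

Applying '+694 days' to 2010-12-01: counting 694 days forward gives 2012-10-25.
Applying '-563 days' to 2012-10-25: counting 563 days back gives 2011-04-11.
Applying '-730 days' to 2011-04-11: counting 730 days back gives 2009-04-11.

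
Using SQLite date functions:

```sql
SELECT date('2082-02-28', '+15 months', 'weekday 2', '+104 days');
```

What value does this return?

2083-09-13

Adding +15 months to 2082-02-28 gives 2083-05-28.
`weekday 2` advances to the next Tuesday; 2083-05-28 is a Friday, so it moves forward to 2083-06-01.
Applying '+104 days' to 2083-06-01: counting 104 days forward gives 2083-09-13.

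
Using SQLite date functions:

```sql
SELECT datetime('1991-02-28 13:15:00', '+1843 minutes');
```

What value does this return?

1991-03-01 19:58:00

1843 minutes = 30h 43m; +1843 minutes from 1991-02-28 13:15:00 is 1991-03-01 19:58:00 (crosses midnight).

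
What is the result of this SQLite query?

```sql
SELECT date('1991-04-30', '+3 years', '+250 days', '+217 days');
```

1995-08-10

Adding +3 years to 1991-04-30 gives 1994-04-30.
Applying '+250 days' to 1994-04-30: counting 250 days forward gives 1995-01-05.
Applying '+217 days' to 1995-01-05: counting 217 days forward gives 1995-08-10.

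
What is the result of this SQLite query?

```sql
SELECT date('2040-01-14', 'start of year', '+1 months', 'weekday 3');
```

2040-02-01

`start of year` rewinds 2040-01-14 to 2040-01-01.
Adding +1 month to 2040-01-01 gives 2040-02-01.
`weekday 3` advances to the next Wednesday; 2040-02-01 is already a Wednesday, so it stays at 2040-02-01.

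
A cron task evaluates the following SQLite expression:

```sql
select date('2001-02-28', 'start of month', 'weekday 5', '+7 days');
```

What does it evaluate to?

2001-02-09

`start of month` rewinds 2001-02-28 to 2001-02-01.
`weekday 5` advances to the next Friday; 2001-02-01 is a Thursday, so it moves forward to 2001-02-02.
Advancing 7 more days within February lands on 2001-02-09.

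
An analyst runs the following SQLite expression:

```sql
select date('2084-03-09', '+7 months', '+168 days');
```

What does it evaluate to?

2085-03-26

Adding +7 months to 2084-03-09 gives 2084-10-09.
Applying '+168 days' to 2084-10-09: counting 168 days forward gives 2085-03-26.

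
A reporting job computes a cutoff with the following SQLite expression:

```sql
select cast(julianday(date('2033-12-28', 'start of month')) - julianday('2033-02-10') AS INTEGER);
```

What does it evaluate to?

`start of month` rewinds 2033-12-28 to 2033-12-01.
18 days remain in February 2033 after the 10th (28 − 10).
Full months from March 2033 through November 2033 contribute their day counts.
Then 1 day into December 2033.
Total: 18 + 31 + 30 + 31 + 30 + 31 + 31 + 30 + 31 + 30 + 1 = 294.

294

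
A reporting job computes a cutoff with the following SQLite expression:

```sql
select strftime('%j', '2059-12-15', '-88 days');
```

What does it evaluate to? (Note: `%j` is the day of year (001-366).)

261

First apply '-88 days': 2059-12-15 → 2059-09-18.
Day-of-year for 2059-09-18: days since 2059-01-01 inclusive = 261, zero-padded to 261.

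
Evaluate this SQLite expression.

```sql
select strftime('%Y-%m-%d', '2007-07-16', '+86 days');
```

2007-10-10

First apply '+86 days': 2007-07-16 → 2007-10-10.
`%Y-%m-%d` extracts the ISO date: 2007-10-10.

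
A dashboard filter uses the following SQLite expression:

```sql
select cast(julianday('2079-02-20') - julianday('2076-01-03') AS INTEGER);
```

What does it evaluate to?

1144

28 days remain in January 2076 after the 3rd (31 − 3).
Full months from February 2076 through January 2079 contribute their day counts.
Then 20 days into February 2079.
Total: 28 + 29 + 31 + 30 + 31 + 30 + 31 + 31 + 30 + 31 + 30 + 31 + 31 + 28 + 31 + 30 + 31 + 30 + 31 + 31 + 30 + 31 + 30 + 31 + 31 + 28 + 31 + 30 + 31 + 30 + 31 + 31 + 30 + 31 + 30 + 31 + 31 + 20 = 1144.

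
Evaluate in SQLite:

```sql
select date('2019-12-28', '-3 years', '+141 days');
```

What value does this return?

2017-05-18

Adding -3 years to 2019-12-28 gives 2016-12-28.
Applying '+141 days' to 2016-12-28: counting 141 days forward gives 2017-05-18.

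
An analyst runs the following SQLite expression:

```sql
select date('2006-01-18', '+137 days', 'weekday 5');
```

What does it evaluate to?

Applying '+137 days' to 2006-01-18: counting 137 days forward gives 2006-06-04.
`weekday 5` advances to the next Friday; 2006-06-04 is a Sunday, so it moves forward to 2006-06-09.

2006-06-09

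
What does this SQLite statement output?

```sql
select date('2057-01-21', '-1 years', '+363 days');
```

2057-01-18

Adding -1 year to 2057-01-21 gives 2056-01-21.
Applying '+363 days' to 2056-01-21: counting 363 days forward gives 2057-01-18.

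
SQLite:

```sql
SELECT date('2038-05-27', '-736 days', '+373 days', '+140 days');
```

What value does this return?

2037-10-16

Applying '-736 days' to 2038-05-27: counting 736 days back gives 2036-05-21.
Applying '+373 days' to 2036-05-21: counting 373 days forward gives 2037-05-29.
Applying '+140 days' to 2037-05-29: counting 140 days forward gives 2037-10-16.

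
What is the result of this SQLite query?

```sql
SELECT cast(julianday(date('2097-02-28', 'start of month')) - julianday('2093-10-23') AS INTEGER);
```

`start of month` rewinds 2097-02-28 to 2097-02-01.
8 days remain in October 2093 after the 23rd (31 − 23).
Full months from November 2093 through January 2097 contribute their day counts.
Then 1 day into February 2097.
Total: 8 + 30 + 31 + 31 + 28 + 31 + 30 + 31 + 30 + 31 + 31 + 30 + 31 + 30 + 31 + 31 + 28 + 31 + 30 + 31 + 30 + 31 + 31 + 30 + 31 + 30 + 31 + 31 + 29 + 31 + 30 + 31 + 30 + 31 + 31 + 30 + 31 + 30 + 31 + 31 + 1 = 1197.

1197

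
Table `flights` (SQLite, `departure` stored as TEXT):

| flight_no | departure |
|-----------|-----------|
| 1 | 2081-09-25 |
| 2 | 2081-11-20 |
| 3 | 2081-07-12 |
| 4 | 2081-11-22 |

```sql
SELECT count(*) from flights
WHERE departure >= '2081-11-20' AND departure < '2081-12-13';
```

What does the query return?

2

Rows in [2081-11-20, 2081-12-13): 2081-11-20, 2081-11-22 → 2 rows.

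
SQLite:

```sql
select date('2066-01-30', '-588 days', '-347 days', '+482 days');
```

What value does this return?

2064-11-03

Applying '-588 days' to 2066-01-30: counting 588 days back gives 2064-06-21.
Applying '-347 days' to 2064-06-21: counting 347 days back gives 2063-07-10.
Applying '+482 days' to 2063-07-10: counting 482 days forward gives 2064-11-03.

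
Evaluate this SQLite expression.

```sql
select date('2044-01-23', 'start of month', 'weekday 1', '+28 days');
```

`start of month` rewinds 2044-01-23 to 2044-01-01.
`weekday 1` advances to the next Monday; 2044-01-01 is a Friday, so it moves forward to 2044-01-04.
January 2044 has 31 days; 27 remain after the 4th, so 28 days reach 2044-02-01.

2044-02-01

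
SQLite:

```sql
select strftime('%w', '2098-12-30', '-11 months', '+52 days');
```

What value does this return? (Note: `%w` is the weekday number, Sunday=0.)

First apply '-11 months', '+52 days': 2098-12-30 → 2098-03-23.
2098-03-23 is a Sunday; with Sunday=0 that is 0.

0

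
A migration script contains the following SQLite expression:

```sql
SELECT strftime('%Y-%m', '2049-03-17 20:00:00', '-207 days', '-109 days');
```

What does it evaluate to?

2048-05

First apply '-207 days', '-109 days': 2049-03-17 20:00:00 → 2048-05-05 20:00:00.
`%Y-%m` extracts the year-month: 2048-05.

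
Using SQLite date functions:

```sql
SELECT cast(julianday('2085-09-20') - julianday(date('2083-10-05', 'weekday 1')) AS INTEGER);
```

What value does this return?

710

`weekday 1` advances to the next Monday; 2083-10-05 is a Tuesday, so it moves forward to 2083-10-11.
20 days remain in October 2083 after the 11th (31 − 11).
Full months from November 2083 through August 2085 contribute their day counts.
Then 20 days into September 2085.
Total: 20 + 30 + 31 + 31 + 29 + 31 + 30 + 31 + 30 + 31 + 31 + 30 + 31 + 30 + 31 + 31 + 28 + 31 + 30 + 31 + 30 + 31 + 31 + 20 = 710.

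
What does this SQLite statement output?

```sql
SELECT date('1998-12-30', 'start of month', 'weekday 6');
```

1998-12-05

`start of month` rewinds 1998-12-30 to 1998-12-01.
`weekday 6` advances to the next Saturday; 1998-12-01 is a Tuesday, so it moves forward to 1998-12-05.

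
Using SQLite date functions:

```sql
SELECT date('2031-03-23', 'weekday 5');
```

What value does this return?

`weekday 5` advances to the next Friday; 2031-03-23 is a Sunday, so it moves forward to 2031-03-28.

2031-03-28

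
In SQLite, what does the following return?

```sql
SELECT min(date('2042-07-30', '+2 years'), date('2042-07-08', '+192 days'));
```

date('2042-07-30', '+2 years') → 2044-07-30.
date('2042-07-08', '+192 days') → 2043-01-16.
Earlier of the two is 2043-01-16.

2043-01-16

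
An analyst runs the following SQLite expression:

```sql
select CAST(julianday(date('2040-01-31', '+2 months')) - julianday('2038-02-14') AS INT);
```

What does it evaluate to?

Adding +2 months to 2040-01-31 gives 2040-03-31.
14 days remain in February 2038 after the 14th (28 − 14).
Full months from March 2038 through February 2040 contribute their day counts.
Then 31 days into March 2040.
Total: 14 + 31 + 30 + 31 + 30 + 31 + 31 + 30 + 31 + 30 + 31 + 31 + 28 + 31 + 30 + 31 + 30 + 31 + 31 + 30 + 31 + 30 + 31 + 31 + 29 + 31 = 776.

776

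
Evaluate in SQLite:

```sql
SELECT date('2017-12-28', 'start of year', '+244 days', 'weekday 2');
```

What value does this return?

`start of year` rewinds 2017-12-28 to 2017-01-01.
Applying '+244 days' to 2017-01-01: counting 244 days forward gives 2017-09-02.
`weekday 2` advances to the next Tuesday; 2017-09-02 is a Saturday, so it moves forward to 2017-09-05.

2017-09-05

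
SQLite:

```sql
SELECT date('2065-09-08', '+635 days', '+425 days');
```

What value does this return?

2068-08-03

Applying '+635 days' to 2065-09-08: counting 635 days forward gives 2067-06-05.
Applying '+425 days' to 2067-06-05: counting 425 days forward gives 2068-08-03.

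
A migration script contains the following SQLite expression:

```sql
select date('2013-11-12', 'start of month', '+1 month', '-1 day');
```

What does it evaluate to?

`start of month` rewinds 2013-11-12 to 2013-11-01.
Adding +1 month to 2013-11-01 gives 2013-12-01.
Going back 1 day from 2013-12-01 reaches 2013-11-30 (last day of November, 30 days).

2013-11-30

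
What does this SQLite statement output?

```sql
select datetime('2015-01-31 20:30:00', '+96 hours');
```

2015-02-04 20:30:00

+96 hours from 2015-01-31 20:30:00 is 2015-02-04 20:30:00 (crosses midnight).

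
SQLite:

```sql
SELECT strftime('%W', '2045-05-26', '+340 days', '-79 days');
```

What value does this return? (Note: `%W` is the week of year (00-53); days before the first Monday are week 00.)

First apply '+340 days', '-79 days': 2045-05-26 → 2046-02-11.
2046-02-11 is a Sunday. SQLite's %W counts Mondays since the year started; the result is 06.

06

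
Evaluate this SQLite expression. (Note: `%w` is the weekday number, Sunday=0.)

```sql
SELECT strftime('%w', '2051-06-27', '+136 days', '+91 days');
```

First apply '+136 days', '+91 days': 2051-06-27 → 2052-02-09.
2052-02-09 is a Friday; with Sunday=0 that is 5.

5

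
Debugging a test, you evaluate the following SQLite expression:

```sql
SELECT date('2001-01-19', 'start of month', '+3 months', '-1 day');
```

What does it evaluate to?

2001-03-31

`start of month` rewinds 2001-01-19 to 2001-01-01.
Adding +3 months to 2001-01-01 gives 2001-04-01.
Going back 1 day from 2001-04-01 reaches 2001-03-31 (last day of March, 31 days).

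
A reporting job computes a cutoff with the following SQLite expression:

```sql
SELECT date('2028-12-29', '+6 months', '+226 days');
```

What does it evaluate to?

Adding +6 months to 2028-12-29 gives 2029-06-29.
Applying '+226 days' to 2029-06-29: counting 226 days forward gives 2030-02-10.

2030-02-10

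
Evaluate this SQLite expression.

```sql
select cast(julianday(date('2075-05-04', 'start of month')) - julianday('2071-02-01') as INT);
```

`start of month` rewinds 2075-05-04 to 2075-05-01.
27 days remain in February 2071 after the 1st (28 − 1).
Full months from March 2071 through April 2075 contribute their day counts.
Then 1 day into May 2075.
Total: 27 + 31 + 30 + 31 + 30 + 31 + 31 + 30 + 31 + 30 + 31 + 31 + 29 + 31 + 30 + 31 + 30 + 31 + 31 + 30 + 31 + 30 + 31 + 31 + 28 + 31 + 30 + 31 + 30 + 31 + 31 + 30 + 31 + 30 + 31 + 31 + 28 + 31 + 30 + 31 + 30 + 31 + 31 + 30 + 31 + 30 + 31 + 31 + 28 + 31 + 30 + 1 = 1550.

1550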